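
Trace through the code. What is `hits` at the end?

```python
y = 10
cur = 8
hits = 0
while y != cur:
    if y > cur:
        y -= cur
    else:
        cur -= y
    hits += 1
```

Let's trace through this code step by step.

Initialize: y = 10
Initialize: cur = 8
Initialize: hits = 0
Entering loop: while y != cur:

After execution: hits = 4
4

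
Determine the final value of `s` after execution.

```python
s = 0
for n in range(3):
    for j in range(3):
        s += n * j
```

Let's trace through this code step by step.

Initialize: s = 0
Entering loop: for n in range(3):

After execution: s = 9
9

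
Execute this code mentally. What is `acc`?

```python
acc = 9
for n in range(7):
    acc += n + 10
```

Let's trace through this code step by step.

Initialize: acc = 9
Entering loop: for n in range(7):

After execution: acc = 100
100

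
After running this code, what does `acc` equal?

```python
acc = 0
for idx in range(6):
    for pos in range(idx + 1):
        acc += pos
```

Let's trace through this code step by step.

Initialize: acc = 0
Entering loop: for idx in range(6):

After execution: acc = 35
35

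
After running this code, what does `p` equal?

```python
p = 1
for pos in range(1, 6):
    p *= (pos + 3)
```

Let's trace through this code step by step.

Initialize: p = 1
Entering loop: for pos in range(1, 6):

After execution: p = 6720
6720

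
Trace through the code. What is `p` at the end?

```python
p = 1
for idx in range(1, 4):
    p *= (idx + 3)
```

Let's trace through this code step by step.

Initialize: p = 1
Entering loop: for idx in range(1, 4):

After execution: p = 120
120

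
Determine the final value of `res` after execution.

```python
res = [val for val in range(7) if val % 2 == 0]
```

Let's trace through this code step by step.

Initialize: res = [val for val in range(7) if val % 2 == 0]

After execution: res = [0, 2, 4, 6]
[0, 2, 4, 6]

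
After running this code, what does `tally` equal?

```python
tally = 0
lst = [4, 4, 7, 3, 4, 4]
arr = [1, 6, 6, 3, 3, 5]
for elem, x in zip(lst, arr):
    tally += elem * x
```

Let's trace through this code step by step.

Initialize: tally = 0
Initialize: lst = [4, 4, 7, 3, 4, 4]
Initialize: arr = [1, 6, 6, 3, 3, 5]
Entering loop: for elem, x in zip(lst, arr):

After execution: tally = 111
111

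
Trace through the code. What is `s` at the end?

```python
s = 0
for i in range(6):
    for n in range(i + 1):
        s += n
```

Let's trace through this code step by step.

Initialize: s = 0
Entering loop: for i in range(6):

After execution: s = 35
35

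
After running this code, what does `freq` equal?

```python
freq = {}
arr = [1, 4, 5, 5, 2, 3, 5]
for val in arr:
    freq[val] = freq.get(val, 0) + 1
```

Let's trace through this code step by step.

Initialize: freq = {}
Initialize: arr = [1, 4, 5, 5, 2, 3, 5]
Entering loop: for val in arr:

After execution: freq = {1: 1, 4: 1, 5: 3, 2: 1, 3: 1}
{1: 1, 4: 1, 5: 3, 2: 1, 3: 1}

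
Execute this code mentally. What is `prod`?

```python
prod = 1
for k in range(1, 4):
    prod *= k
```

Let's trace through this code step by step.

Initialize: prod = 1
Entering loop: for k in range(1, 4):

After execution: prod = 6
6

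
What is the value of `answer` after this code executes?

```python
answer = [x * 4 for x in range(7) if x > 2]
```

Let's trace through this code step by step.

Initialize: answer = [x * 4 for x in range(7) if x > 2]

After execution: answer = [12, 16, 20, 24]
[12, 16, 20, 24]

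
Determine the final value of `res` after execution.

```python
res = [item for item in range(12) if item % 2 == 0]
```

Let's trace through this code step by step.

Initialize: res = [item for item in range(12) if item % 2 == 0]

After execution: res = [0, 2, 4, 6, 8, 10]
[0, 2, 4, 6, 8, 10]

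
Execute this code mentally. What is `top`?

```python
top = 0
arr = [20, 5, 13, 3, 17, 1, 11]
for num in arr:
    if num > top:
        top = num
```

Let's trace through this code step by step.

Initialize: top = 0
Initialize: arr = [20, 5, 13, 3, 17, 1, 11]
Entering loop: for num in arr:

After execution: top = 20
20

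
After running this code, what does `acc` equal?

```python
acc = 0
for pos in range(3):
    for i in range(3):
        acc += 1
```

Let's trace through this code step by step.

Initialize: acc = 0
Entering loop: for pos in range(3):

After execution: acc = 9
9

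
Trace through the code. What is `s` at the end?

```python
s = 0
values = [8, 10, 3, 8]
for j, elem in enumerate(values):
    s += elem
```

Let's trace through this code step by step.

Initialize: s = 0
Initialize: values = [8, 10, 3, 8]
Entering loop: for j, elem in enumerate(values):

After execution: s = 29
29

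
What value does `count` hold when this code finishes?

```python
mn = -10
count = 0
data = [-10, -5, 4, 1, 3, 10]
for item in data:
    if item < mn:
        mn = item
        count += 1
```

Let's trace through this code step by step.

Initialize: mn = -10
Initialize: count = 0
Initialize: data = [-10, -5, 4, 1, 3, 10]
Entering loop: for item in data:

After execution: count = 0
0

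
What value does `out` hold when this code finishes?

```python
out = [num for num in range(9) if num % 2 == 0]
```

Let's trace through this code step by step.

Initialize: out = [num for num in range(9) if num % 2 == 0]

After execution: out = [0, 2, 4, 6, 8]
[0, 2, 4, 6, 8]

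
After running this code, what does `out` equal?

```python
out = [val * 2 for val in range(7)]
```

Let's trace through this code step by step.

Initialize: out = [val * 2 for val in range(7)]

After execution: out = [0, 2, 4, 6, 8, 10, 12]
[0, 2, 4, 6, 8, 10, 12]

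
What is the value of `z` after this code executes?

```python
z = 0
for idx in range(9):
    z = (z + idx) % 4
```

Let's trace through this code step by step.

Initialize: z = 0
Entering loop: for idx in range(9):

After execution: z = 0
0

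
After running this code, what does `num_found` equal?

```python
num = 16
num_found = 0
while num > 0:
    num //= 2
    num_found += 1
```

Let's trace through this code step by step.

Initialize: num = 16
Initialize: num_found = 0
Entering loop: while num > 0:

After execution: num_found = 5
5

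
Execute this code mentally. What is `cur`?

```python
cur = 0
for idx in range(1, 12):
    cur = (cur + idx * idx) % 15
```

Let's trace through this code step by step.

Initialize: cur = 0
Entering loop: for idx in range(1, 12):

After execution: cur = 11
11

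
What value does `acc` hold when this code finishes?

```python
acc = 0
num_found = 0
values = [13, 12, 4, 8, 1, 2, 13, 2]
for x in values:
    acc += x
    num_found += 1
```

Let's trace through this code step by step.

Initialize: acc = 0
Initialize: num_found = 0
Initialize: values = [13, 12, 4, 8, 1, 2, 13, 2]
Entering loop: for x in values:

After execution: acc = 55
55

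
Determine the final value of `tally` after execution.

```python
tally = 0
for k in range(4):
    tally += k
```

Let's trace through this code step by step.

Initialize: tally = 0
Entering loop: for k in range(4):

After execution: tally = 6
6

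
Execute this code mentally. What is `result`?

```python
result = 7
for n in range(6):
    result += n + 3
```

Let's trace through this code step by step.

Initialize: result = 7
Entering loop: for n in range(6):

After execution: result = 40
40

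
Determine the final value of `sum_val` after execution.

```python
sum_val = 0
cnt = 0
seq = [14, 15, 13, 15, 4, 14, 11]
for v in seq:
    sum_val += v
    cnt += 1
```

Let's trace through this code step by step.

Initialize: sum_val = 0
Initialize: cnt = 0
Initialize: seq = [14, 15, 13, 15, 4, 14, 11]
Entering loop: for v in seq:

After execution: sum_val = 86
86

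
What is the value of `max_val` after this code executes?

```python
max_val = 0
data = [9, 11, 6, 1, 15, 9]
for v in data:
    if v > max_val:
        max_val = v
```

Let's trace through this code step by step.

Initialize: max_val = 0
Initialize: data = [9, 11, 6, 1, 15, 9]
Entering loop: for v in data:

After execution: max_val = 15
15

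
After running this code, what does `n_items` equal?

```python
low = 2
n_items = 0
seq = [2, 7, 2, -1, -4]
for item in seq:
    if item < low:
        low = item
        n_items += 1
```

Let's trace through this code step by step.

Initialize: low = 2
Initialize: n_items = 0
Initialize: seq = [2, 7, 2, -1, -4]
Entering loop: for item in seq:

After execution: n_items = 2
2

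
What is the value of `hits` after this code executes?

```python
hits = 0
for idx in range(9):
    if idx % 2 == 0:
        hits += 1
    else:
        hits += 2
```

Let's trace through this code step by step.

Initialize: hits = 0
Entering loop: for idx in range(9):

After execution: hits = 13
13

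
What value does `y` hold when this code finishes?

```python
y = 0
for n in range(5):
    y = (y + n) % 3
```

Let's trace through this code step by step.

Initialize: y = 0
Entering loop: for n in range(5):

After execution: y = 1
1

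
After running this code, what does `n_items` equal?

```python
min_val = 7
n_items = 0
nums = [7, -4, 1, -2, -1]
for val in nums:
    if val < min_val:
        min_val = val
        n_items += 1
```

Let's trace through this code step by step.

Initialize: min_val = 7
Initialize: n_items = 0
Initialize: nums = [7, -4, 1, -2, -1]
Entering loop: for val in nums:

After execution: n_items = 1
1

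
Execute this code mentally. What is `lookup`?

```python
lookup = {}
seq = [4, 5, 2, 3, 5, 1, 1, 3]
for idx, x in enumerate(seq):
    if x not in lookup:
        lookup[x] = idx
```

Let's trace through this code step by step.

Initialize: lookup = {}
Initialize: seq = [4, 5, 2, 3, 5, 1, 1, 3]
Entering loop: for idx, x in enumerate(seq):

After execution: lookup = {4: 0, 5: 1, 2: 2, 3: 3, 1: 5}
{4: 0, 5: 1, 2: 2, 3: 3, 1: 5}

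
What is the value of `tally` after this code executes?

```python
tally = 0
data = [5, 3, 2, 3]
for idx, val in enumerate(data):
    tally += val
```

Let's trace through this code step by step.

Initialize: tally = 0
Initialize: data = [5, 3, 2, 3]
Entering loop: for idx, val in enumerate(data):

After execution: tally = 13
13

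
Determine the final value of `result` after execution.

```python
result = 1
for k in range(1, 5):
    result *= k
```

Let's trace through this code step by step.

Initialize: result = 1
Entering loop: for k in range(1, 5):

After execution: result = 24
24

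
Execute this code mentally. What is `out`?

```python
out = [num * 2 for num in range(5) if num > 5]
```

Let's trace through this code step by step.

Initialize: out = [num * 2 for num in range(5) if num > 5]

After execution: out = []
[]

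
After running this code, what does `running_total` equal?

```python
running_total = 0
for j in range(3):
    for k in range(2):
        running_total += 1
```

Let's trace through this code step by step.

Initialize: running_total = 0
Entering loop: for j in range(3):

After execution: running_total = 6
6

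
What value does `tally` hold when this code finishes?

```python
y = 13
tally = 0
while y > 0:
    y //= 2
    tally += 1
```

Let's trace through this code step by step.

Initialize: y = 13
Initialize: tally = 0
Entering loop: while y > 0:

After execution: tally = 4
4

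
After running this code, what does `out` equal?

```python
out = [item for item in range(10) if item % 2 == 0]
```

Let's trace through this code step by step.

Initialize: out = [item for item in range(10) if item % 2 == 0]

After execution: out = [0, 2, 4, 6, 8]
[0, 2, 4, 6, 8]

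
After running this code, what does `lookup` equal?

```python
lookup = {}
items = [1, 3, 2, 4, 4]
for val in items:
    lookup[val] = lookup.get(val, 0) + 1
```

Let's trace through this code step by step.

Initialize: lookup = {}
Initialize: items = [1, 3, 2, 4, 4]
Entering loop: for val in items:

After execution: lookup = {1: 1, 3: 1, 2: 1, 4: 2}
{1: 1, 3: 1, 2: 1, 4: 2}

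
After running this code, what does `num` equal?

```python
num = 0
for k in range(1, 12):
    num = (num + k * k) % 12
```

Let's trace through this code step by step.

Initialize: num = 0
Entering loop: for k in range(1, 12):

After execution: num = 2
2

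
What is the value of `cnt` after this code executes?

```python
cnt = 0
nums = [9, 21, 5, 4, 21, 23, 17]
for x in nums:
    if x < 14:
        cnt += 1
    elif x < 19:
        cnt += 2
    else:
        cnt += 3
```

Let's trace through this code step by step.

Initialize: cnt = 0
Initialize: nums = [9, 21, 5, 4, 21, 23, 17]
Entering loop: for x in nums:

After execution: cnt = 14
14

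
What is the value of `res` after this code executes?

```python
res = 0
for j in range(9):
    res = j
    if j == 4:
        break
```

Let's trace through this code step by step.

Initialize: res = 0
Entering loop: for j in range(9):

After execution: res = 4
4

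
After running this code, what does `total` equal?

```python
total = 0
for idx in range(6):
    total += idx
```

Let's trace through this code step by step.

Initialize: total = 0
Entering loop: for idx in range(6):

After execution: total = 15
15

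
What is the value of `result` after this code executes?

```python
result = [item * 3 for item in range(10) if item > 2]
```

Let's trace through this code step by step.

Initialize: result = [item * 3 for item in range(10) if item > 2]

After execution: result = [9, 12, 15, 18, 21, 24, 27]
[9, 12, 15, 18, 21, 24, 27]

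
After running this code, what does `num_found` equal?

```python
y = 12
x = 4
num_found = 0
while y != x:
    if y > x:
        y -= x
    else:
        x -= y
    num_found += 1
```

Let's trace through this code step by step.

Initialize: y = 12
Initialize: x = 4
Initialize: num_found = 0
Entering loop: while y != x:

After execution: num_found = 2
2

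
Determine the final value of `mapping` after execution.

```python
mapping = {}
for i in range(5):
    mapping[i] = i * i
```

Let's trace through this code step by step.

Initialize: mapping = {}
Entering loop: for i in range(5):

After execution: mapping = {0: 0, 1: 1, 2: 4, 3: 9, 4: 16}
{0: 0, 1: 1, 2: 4, 3: 9, 4: 16}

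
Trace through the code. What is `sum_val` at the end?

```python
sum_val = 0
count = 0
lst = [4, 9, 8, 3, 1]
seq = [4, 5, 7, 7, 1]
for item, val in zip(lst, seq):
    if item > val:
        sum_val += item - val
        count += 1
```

Let's trace through this code step by step.

Initialize: sum_val = 0
Initialize: count = 0
Initialize: lst = [4, 9, 8, 3, 1]
Initialize: seq = [4, 5, 7, 7, 1]
Entering loop: for item, val in zip(lst, seq):

After execution: sum_val = 5
5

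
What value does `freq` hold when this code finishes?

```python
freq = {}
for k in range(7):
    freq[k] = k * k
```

Let's trace through this code step by step.

Initialize: freq = {}
Entering loop: for k in range(7):

After execution: freq = {0: 0, 1: 1, 2: 4, 3: 9, 4: 16, 5: 25, 6: 36}
{0: 0, 1: 1, 2: 4, 3: 9, 4: 16, 5: 25, 6: 36}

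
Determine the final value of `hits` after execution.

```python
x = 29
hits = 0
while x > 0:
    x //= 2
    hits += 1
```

Let's trace through this code step by step.

Initialize: x = 29
Initialize: hits = 0
Entering loop: while x > 0:

After execution: hits = 5
5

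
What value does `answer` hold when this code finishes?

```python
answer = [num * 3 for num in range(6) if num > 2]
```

Let's trace through this code step by step.

Initialize: answer = [num * 3 for num in range(6) if num > 2]

After execution: answer = [9, 12, 15]
[9, 12, 15]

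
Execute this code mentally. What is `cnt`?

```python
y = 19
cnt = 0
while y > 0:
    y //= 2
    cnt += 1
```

Let's trace through this code step by step.

Initialize: y = 19
Initialize: cnt = 0
Entering loop: while y > 0:

After execution: cnt = 5
5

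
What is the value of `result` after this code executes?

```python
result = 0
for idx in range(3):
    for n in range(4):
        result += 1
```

Let's trace through this code step by step.

Initialize: result = 0
Entering loop: for idx in range(3):

After execution: result = 12
12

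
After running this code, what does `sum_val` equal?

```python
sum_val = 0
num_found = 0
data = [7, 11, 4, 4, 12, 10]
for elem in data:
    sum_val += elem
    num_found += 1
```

Let's trace through this code step by step.

Initialize: sum_val = 0
Initialize: num_found = 0
Initialize: data = [7, 11, 4, 4, 12, 10]
Entering loop: for elem in data:

After execution: sum_val = 48
48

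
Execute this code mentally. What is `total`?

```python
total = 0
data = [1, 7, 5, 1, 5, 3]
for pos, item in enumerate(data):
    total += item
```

Let's trace through this code step by step.

Initialize: total = 0
Initialize: data = [1, 7, 5, 1, 5, 3]
Entering loop: for pos, item in enumerate(data):

After execution: total = 22
22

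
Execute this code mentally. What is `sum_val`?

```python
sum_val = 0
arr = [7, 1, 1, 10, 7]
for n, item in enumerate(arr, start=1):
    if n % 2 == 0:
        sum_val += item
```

Let's trace through this code step by step.

Initialize: sum_val = 0
Initialize: arr = [7, 1, 1, 10, 7]
Entering loop: for n, item in enumerate(arr, start=1):

After execution: sum_val = 11
11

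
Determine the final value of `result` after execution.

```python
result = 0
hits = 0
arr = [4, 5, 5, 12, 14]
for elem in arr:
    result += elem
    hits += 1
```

Let's trace through this code step by step.

Initialize: result = 0
Initialize: hits = 0
Initialize: arr = [4, 5, 5, 12, 14]
Entering loop: for elem in arr:

After execution: result = 40
40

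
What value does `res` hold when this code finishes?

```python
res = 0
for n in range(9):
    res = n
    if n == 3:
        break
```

Let's trace through this code step by step.

Initialize: res = 0
Entering loop: for n in range(9):

After execution: res = 3
3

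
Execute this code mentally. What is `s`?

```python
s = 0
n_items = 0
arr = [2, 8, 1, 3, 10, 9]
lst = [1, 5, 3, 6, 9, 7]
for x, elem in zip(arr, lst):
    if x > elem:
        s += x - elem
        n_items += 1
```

Let's trace through this code step by step.

Initialize: s = 0
Initialize: n_items = 0
Initialize: arr = [2, 8, 1, 3, 10, 9]
Initialize: lst = [1, 5, 3, 6, 9, 7]
Entering loop: for x, elem in zip(arr, lst):

After execution: s = 7
7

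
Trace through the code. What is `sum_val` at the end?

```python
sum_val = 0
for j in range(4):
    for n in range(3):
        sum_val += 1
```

Let's trace through this code step by step.

Initialize: sum_val = 0
Entering loop: for j in range(4):

After execution: sum_val = 12
12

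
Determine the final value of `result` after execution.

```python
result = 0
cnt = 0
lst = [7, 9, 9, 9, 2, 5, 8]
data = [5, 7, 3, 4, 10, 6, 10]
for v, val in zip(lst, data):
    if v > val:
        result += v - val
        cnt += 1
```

Let's trace through this code step by step.

Initialize: result = 0
Initialize: cnt = 0
Initialize: lst = [7, 9, 9, 9, 2, 5, 8]
Initialize: data = [5, 7, 3, 4, 10, 6, 10]
Entering loop: for v, val in zip(lst, data):

After execution: result = 15
15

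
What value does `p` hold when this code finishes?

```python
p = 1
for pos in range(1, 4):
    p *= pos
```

Let's trace through this code step by step.

Initialize: p = 1
Entering loop: for pos in range(1, 4):

After execution: p = 6
6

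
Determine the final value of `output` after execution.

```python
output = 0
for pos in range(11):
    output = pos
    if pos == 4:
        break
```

Let's trace through this code step by step.

Initialize: output = 0
Entering loop: for pos in range(11):

After execution: output = 4
4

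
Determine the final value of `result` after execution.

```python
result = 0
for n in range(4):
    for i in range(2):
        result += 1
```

Let's trace through this code step by step.

Initialize: result = 0
Entering loop: for n in range(4):

After execution: result = 8
8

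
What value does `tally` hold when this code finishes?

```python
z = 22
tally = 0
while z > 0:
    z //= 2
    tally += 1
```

Let's trace through this code step by step.

Initialize: z = 22
Initialize: tally = 0
Entering loop: while z > 0:

After execution: tally = 5
5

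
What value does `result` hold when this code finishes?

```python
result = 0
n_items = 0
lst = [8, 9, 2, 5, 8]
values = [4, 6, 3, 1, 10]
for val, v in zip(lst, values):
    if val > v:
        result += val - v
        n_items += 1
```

Let's trace through this code step by step.

Initialize: result = 0
Initialize: n_items = 0
Initialize: lst = [8, 9, 2, 5, 8]
Initialize: values = [4, 6, 3, 1, 10]
Entering loop: for val, v in zip(lst, values):

After execution: result = 11
11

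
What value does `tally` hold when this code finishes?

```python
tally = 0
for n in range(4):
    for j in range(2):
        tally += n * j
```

Let's trace through this code step by step.

Initialize: tally = 0
Entering loop: for n in range(4):

After execution: tally = 6
6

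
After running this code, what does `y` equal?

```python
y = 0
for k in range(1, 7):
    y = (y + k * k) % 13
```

Let's trace through this code step by step.

Initialize: y = 0
Entering loop: for k in range(1, 7):

After execution: y = 0
0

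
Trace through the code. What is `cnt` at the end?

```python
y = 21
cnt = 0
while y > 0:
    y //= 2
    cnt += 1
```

Let's trace through this code step by step.

Initialize: y = 21
Initialize: cnt = 0
Entering loop: while y > 0:

After execution: cnt = 5
5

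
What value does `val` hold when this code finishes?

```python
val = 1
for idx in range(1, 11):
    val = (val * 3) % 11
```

Let's trace through this code step by step.

Initialize: val = 1
Entering loop: for idx in range(1, 11):

After execution: val = 1
1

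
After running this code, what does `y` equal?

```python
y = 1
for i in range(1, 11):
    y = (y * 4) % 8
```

Let's trace through this code step by step.

Initialize: y = 1
Entering loop: for i in range(1, 11):

After execution: y = 0
0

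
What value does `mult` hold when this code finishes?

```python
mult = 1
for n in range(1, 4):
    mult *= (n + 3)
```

Let's trace through this code step by step.

Initialize: mult = 1
Entering loop: for n in range(1, 4):

After execution: mult = 120
120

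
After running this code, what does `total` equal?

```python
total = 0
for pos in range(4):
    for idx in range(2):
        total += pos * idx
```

Let's trace through this code step by step.

Initialize: total = 0
Entering loop: for pos in range(4):

After execution: total = 6
6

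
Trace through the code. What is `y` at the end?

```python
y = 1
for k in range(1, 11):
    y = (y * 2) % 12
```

Let's trace through this code step by step.

Initialize: y = 1
Entering loop: for k in range(1, 11):

After execution: y = 4
4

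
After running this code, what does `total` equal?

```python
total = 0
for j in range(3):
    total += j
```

Let's trace through this code step by step.

Initialize: total = 0
Entering loop: for j in range(3):

After execution: total = 3
3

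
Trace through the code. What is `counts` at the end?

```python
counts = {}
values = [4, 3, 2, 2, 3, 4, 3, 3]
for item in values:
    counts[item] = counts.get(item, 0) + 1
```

Let's trace through this code step by step.

Initialize: counts = {}
Initialize: values = [4, 3, 2, 2, 3, 4, 3, 3]
Entering loop: for item in values:

After execution: counts = {4: 2, 3: 4, 2: 2}
{4: 2, 3: 4, 2: 2}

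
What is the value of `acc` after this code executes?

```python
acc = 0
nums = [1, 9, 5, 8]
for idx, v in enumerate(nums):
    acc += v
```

Let's trace through this code step by step.

Initialize: acc = 0
Initialize: nums = [1, 9, 5, 8]
Entering loop: for idx, v in enumerate(nums):

After execution: acc = 23
23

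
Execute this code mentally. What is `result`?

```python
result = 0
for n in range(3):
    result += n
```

Let's trace through this code step by step.

Initialize: result = 0
Entering loop: for n in range(3):

After execution: result = 3
3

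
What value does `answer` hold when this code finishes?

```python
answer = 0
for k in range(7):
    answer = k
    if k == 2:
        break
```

Let's trace through this code step by step.

Initialize: answer = 0
Entering loop: for k in range(7):

After execution: answer = 2
2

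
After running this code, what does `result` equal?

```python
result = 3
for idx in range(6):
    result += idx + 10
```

Let's trace through this code step by step.

Initialize: result = 3
Entering loop: for idx in range(6):

After execution: result = 78
78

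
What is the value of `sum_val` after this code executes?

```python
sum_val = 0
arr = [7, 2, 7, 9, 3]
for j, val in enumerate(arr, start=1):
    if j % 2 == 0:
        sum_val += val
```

Let's trace through this code step by step.

Initialize: sum_val = 0
Initialize: arr = [7, 2, 7, 9, 3]
Entering loop: for j, val in enumerate(arr, start=1):

After execution: sum_val = 11
11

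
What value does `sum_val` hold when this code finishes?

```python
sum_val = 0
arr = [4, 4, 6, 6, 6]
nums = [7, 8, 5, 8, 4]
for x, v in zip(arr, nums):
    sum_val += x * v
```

Let's trace through this code step by step.

Initialize: sum_val = 0
Initialize: arr = [4, 4, 6, 6, 6]
Initialize: nums = [7, 8, 5, 8, 4]
Entering loop: for x, v in zip(arr, nums):

After execution: sum_val = 162
162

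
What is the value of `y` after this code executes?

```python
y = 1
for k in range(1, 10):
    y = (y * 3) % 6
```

Let's trace through this code step by step.

Initialize: y = 1
Entering loop: for k in range(1, 10):

After execution: y = 3
3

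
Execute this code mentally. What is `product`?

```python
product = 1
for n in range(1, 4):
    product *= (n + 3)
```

Let's trace through this code step by step.

Initialize: product = 1
Entering loop: for n in range(1, 4):

After execution: product = 120
120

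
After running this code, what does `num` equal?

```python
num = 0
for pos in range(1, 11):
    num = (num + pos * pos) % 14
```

Let's trace through this code step by step.

Initialize: num = 0
Entering loop: for pos in range(1, 11):

After execution: num = 7
7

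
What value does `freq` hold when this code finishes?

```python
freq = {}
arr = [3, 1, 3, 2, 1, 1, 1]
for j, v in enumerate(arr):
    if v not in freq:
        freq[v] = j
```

Let's trace through this code step by step.

Initialize: freq = {}
Initialize: arr = [3, 1, 3, 2, 1, 1, 1]
Entering loop: for j, v in enumerate(arr):

After execution: freq = {3: 0, 1: 1, 2: 3}
{3: 0, 1: 1, 2: 3}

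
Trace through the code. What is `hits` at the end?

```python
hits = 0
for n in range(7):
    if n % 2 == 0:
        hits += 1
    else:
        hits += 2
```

Let's trace through this code step by step.

Initialize: hits = 0
Entering loop: for n in range(7):

After execution: hits = 10
10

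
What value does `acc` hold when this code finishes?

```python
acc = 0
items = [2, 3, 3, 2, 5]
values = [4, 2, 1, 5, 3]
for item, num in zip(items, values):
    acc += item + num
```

Let's trace through this code step by step.

Initialize: acc = 0
Initialize: items = [2, 3, 3, 2, 5]
Initialize: values = [4, 2, 1, 5, 3]
Entering loop: for item, num in zip(items, values):

After execution: acc = 30
30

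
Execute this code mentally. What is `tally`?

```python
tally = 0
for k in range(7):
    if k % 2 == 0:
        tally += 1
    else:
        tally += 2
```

Let's trace through this code step by step.

Initialize: tally = 0
Entering loop: for k in range(7):

After execution: tally = 10
10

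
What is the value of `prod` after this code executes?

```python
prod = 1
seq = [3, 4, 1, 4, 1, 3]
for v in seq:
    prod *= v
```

Let's trace through this code step by step.

Initialize: prod = 1
Initialize: seq = [3, 4, 1, 4, 1, 3]
Entering loop: for v in seq:

After execution: prod = 144
144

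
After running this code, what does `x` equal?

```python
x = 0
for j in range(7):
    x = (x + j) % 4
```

Let's trace through this code step by step.

Initialize: x = 0
Entering loop: for j in range(7):

After execution: x = 1
1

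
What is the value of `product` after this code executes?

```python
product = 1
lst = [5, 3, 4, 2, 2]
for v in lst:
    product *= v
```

Let's trace through this code step by step.

Initialize: product = 1
Initialize: lst = [5, 3, 4, 2, 2]
Entering loop: for v in lst:

After execution: product = 240
240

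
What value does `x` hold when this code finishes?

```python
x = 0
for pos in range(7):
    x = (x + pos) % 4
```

Let's trace through this code step by step.

Initialize: x = 0
Entering loop: for pos in range(7):

After execution: x = 1
1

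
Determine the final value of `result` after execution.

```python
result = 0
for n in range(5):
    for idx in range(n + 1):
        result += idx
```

Let's trace through this code step by step.

Initialize: result = 0
Entering loop: for n in range(5):

After execution: result = 20
20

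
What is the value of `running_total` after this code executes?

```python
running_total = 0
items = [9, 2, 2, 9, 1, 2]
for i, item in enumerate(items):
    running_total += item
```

Let's trace through this code step by step.

Initialize: running_total = 0
Initialize: items = [9, 2, 2, 9, 1, 2]
Entering loop: for i, item in enumerate(items):

After execution: running_total = 25
25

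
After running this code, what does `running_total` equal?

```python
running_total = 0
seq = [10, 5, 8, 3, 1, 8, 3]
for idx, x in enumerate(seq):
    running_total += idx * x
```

Let's trace through this code step by step.

Initialize: running_total = 0
Initialize: seq = [10, 5, 8, 3, 1, 8, 3]
Entering loop: for idx, x in enumerate(seq):

After execution: running_total = 92
92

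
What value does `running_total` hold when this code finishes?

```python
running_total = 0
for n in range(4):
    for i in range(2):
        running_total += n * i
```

Let's trace through this code step by step.

Initialize: running_total = 0
Entering loop: for n in range(4):

After execution: running_total = 6
6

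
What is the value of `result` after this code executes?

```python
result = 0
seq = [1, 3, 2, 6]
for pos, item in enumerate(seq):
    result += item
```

Let's trace through this code step by step.

Initialize: result = 0
Initialize: seq = [1, 3, 2, 6]
Entering loop: for pos, item in enumerate(seq):

After execution: result = 12
12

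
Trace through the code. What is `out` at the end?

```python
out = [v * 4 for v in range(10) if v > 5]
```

Let's trace through this code step by step.

Initialize: out = [v * 4 for v in range(10) if v > 5]

After execution: out = [24, 28, 32, 36]
[24, 28, 32, 36]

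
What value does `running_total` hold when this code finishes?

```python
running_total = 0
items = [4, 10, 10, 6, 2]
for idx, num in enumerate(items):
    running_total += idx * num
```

Let's trace through this code step by step.

Initialize: running_total = 0
Initialize: items = [4, 10, 10, 6, 2]
Entering loop: for idx, num in enumerate(items):

After execution: running_total = 56
56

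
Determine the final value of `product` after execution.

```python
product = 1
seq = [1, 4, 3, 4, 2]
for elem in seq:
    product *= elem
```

Let's trace through this code step by step.

Initialize: product = 1
Initialize: seq = [1, 4, 3, 4, 2]
Entering loop: for elem in seq:

After execution: product = 96
96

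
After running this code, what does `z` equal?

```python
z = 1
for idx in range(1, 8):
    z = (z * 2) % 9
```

Let's trace through this code step by step.

Initialize: z = 1
Entering loop: for idx in range(1, 8):

After execution: z = 2
2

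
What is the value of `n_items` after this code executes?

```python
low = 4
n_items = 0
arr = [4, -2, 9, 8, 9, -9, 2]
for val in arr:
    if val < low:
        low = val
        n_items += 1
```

Let's trace through this code step by step.

Initialize: low = 4
Initialize: n_items = 0
Initialize: arr = [4, -2, 9, 8, 9, -9, 2]
Entering loop: for val in arr:

After execution: n_items = 2
2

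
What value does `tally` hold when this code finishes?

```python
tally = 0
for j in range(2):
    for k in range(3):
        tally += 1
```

Let's trace through this code step by step.

Initialize: tally = 0
Entering loop: for j in range(2):

After execution: tally = 6
6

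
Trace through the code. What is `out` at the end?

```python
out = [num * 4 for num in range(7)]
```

Let's trace through this code step by step.

Initialize: out = [num * 4 for num in range(7)]

After execution: out = [0, 4, 8, 12, 16, 20, 24]
[0, 4, 8, 12, 16, 20, 24]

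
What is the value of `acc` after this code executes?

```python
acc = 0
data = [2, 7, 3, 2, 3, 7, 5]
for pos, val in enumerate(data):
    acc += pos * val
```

Let's trace through this code step by step.

Initialize: acc = 0
Initialize: data = [2, 7, 3, 2, 3, 7, 5]
Entering loop: for pos, val in enumerate(data):

After execution: acc = 96
96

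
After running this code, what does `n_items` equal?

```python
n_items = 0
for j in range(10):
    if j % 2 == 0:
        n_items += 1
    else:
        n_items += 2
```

Let's trace through this code step by step.

Initialize: n_items = 0
Entering loop: for j in range(10):

After execution: n_items = 15
15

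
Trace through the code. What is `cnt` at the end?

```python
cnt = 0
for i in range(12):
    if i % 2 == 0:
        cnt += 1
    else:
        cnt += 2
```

Let's trace through this code step by step.

Initialize: cnt = 0
Entering loop: for i in range(12):

After execution: cnt = 18
18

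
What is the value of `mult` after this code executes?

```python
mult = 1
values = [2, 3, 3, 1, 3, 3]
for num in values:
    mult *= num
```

Let's trace through this code step by step.

Initialize: mult = 1
Initialize: values = [2, 3, 3, 1, 3, 3]
Entering loop: for num in values:

After execution: mult = 162
162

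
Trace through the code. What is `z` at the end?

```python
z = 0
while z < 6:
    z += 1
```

Let's trace through this code step by step.

Initialize: z = 0
Entering loop: while z < 6:

After execution: z = 6
6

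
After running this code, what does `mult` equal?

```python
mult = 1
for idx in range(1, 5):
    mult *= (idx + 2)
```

Let's trace through this code step by step.

Initialize: mult = 1
Entering loop: for idx in range(1, 5):

After execution: mult = 360
360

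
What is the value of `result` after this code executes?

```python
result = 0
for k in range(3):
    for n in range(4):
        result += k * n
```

Let's trace through this code step by step.

Initialize: result = 0
Entering loop: for k in range(3):

After execution: result = 18
18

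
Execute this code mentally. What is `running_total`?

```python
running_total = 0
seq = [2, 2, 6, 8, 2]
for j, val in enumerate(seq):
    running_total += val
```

Let's trace through this code step by step.

Initialize: running_total = 0
Initialize: seq = [2, 2, 6, 8, 2]
Entering loop: for j, val in enumerate(seq):

After execution: running_total = 20
20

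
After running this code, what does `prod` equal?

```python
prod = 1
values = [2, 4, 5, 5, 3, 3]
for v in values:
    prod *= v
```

Let's trace through this code step by step.

Initialize: prod = 1
Initialize: values = [2, 4, 5, 5, 3, 3]
Entering loop: for v in values:

After execution: prod = 1800
1800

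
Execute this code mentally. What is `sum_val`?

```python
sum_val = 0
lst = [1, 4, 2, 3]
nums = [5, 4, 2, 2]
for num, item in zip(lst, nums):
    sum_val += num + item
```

Let's trace through this code step by step.

Initialize: sum_val = 0
Initialize: lst = [1, 4, 2, 3]
Initialize: nums = [5, 4, 2, 2]
Entering loop: for num, item in zip(lst, nums):

After execution: sum_val = 23
23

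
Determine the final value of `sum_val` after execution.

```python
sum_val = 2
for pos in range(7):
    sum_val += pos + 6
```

Let's trace through this code step by step.

Initialize: sum_val = 2
Entering loop: for pos in range(7):

After execution: sum_val = 65
65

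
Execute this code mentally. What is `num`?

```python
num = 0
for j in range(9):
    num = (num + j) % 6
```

Let's trace through this code step by step.

Initialize: num = 0
Entering loop: for j in range(9):

After execution: num = 0
0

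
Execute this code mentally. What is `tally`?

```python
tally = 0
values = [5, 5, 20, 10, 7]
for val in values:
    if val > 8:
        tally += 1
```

Let's trace through this code step by step.

Initialize: tally = 0
Initialize: values = [5, 5, 20, 10, 7]
Entering loop: for val in values:

After execution: tally = 2
2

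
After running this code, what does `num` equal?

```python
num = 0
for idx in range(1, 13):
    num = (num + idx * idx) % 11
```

Let's trace through this code step by step.

Initialize: num = 0
Entering loop: for idx in range(1, 13):

After execution: num = 1
1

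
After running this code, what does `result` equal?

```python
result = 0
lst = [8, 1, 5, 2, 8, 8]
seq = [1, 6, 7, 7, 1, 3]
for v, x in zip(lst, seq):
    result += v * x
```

Let's trace through this code step by step.

Initialize: result = 0
Initialize: lst = [8, 1, 5, 2, 8, 8]
Initialize: seq = [1, 6, 7, 7, 1, 3]
Entering loop: for v, x in zip(lst, seq):

After execution: result = 95
95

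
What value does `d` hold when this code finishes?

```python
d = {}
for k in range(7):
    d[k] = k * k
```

Let's trace through this code step by step.

Initialize: d = {}
Entering loop: for k in range(7):

After execution: d = {0: 0, 1: 1, 2: 4, 3: 9, 4: 16, 5: 25, 6: 36}
{0: 0, 1: 1, 2: 4, 3: 9, 4: 16, 5: 25, 6: 36}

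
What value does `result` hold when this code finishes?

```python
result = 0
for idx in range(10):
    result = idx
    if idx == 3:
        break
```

Let's trace through this code step by step.

Initialize: result = 0
Entering loop: for idx in range(10):

After execution: result = 3
3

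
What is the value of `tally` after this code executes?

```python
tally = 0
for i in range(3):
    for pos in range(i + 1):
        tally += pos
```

Let's trace through this code step by step.

Initialize: tally = 0
Entering loop: for i in range(3):

After execution: tally = 4
4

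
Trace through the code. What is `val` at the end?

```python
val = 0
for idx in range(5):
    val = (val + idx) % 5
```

Let's trace through this code step by step.

Initialize: val = 0
Entering loop: for idx in range(5):

After execution: val = 0
0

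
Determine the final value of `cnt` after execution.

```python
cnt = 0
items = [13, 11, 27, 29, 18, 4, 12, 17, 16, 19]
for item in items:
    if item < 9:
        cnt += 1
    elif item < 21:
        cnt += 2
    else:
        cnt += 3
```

Let's trace through this code step by step.

Initialize: cnt = 0
Initialize: items = [13, 11, 27, 29, 18, 4, 12, 17, 16, 19]
Entering loop: for item in items:

After execution: cnt = 21
21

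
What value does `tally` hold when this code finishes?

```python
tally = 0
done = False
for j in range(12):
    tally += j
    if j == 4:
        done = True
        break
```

Let's trace through this code step by step.

Initialize: tally = 0
Initialize: done = False
Entering loop: for j in range(12):

After execution: tally = 10
10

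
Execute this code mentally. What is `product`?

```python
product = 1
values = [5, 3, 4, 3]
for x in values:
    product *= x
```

Let's trace through this code step by step.

Initialize: product = 1
Initialize: values = [5, 3, 4, 3]
Entering loop: for x in values:

After execution: product = 180
180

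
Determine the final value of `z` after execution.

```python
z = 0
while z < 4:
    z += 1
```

Let's trace through this code step by step.

Initialize: z = 0
Entering loop: while z < 4:

After execution: z = 4
4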